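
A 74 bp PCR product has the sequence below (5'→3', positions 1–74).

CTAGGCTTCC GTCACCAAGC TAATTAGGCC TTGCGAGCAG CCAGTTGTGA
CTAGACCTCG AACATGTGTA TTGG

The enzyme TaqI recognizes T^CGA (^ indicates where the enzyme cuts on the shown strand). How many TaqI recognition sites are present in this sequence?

1

TCGA occurs starting at position 58.
TaqI cuts at 1 site.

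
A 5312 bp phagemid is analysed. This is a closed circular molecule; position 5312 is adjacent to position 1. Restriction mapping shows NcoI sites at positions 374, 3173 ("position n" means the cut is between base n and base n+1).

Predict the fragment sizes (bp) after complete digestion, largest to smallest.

Circular molecule, 2 cuts → 2 fragments:
  3173 − 374 = 2799 bp
  wrap: 5312 − 3173 + 374 = 2513 bp
Sorted largest to smallest: 2799, 2513 bp.

2799, 2513 bp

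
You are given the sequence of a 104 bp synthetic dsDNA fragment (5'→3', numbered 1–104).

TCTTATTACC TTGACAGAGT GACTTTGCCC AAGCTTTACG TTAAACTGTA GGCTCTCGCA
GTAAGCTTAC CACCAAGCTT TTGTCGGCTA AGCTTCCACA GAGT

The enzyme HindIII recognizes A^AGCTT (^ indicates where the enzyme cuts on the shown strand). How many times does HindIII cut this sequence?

4

AAGCTT occurs starting at positions 31, 63, 75, 90.
HindIII cuts at 4 sites.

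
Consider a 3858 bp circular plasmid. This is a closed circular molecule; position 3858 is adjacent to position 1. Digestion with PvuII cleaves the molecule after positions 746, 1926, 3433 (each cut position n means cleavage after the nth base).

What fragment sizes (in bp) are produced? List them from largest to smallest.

Circular molecule, 3 cuts → 3 fragments:
  1926 − 746 = 1180 bp
  3433 − 1926 = 1507 bp
  wrap: 3858 − 3433 + 746 = 1171 bp
Sorted largest to smallest: 1507, 1180, 1171 bp.

1507, 1180, 1171 bp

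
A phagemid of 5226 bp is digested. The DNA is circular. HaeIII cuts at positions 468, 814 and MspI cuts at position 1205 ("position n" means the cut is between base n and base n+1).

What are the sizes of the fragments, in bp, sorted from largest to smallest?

Combined cut positions (sorted): 468, 814, 1205.
Circular molecule, 3 cuts → 3 fragments:
  814 − 468 = 346 bp
  1205 − 814 = 391 bp
  wrap: 5226 − 1205 + 468 = 4489 bp
Sorted largest to smallest: 4489, 391, 346 bp.

4489, 391, 346 bp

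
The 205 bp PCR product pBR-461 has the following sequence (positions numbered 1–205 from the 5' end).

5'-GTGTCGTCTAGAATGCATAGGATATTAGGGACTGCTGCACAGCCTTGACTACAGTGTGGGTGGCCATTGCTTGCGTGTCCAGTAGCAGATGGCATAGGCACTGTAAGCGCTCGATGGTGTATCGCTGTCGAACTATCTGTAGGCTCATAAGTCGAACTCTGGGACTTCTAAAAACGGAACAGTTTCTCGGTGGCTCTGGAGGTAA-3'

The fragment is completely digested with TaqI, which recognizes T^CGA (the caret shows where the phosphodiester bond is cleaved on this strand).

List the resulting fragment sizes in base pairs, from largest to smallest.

111, 53, 24, 17 bp

TaqI sites (TCGA) start at positions 111, 128, 152.
TaqI cuts after the first base of each site, so after positions 111, 128, 152.
Linear molecule, 3 cuts → 4 fragments:
  1–111 → 111 bp
  112–128 → 17 bp
  129–152 → 24 bp
  153–205 → 53 bp
Sorted largest to smallest: 111, 53, 24, 17 bp.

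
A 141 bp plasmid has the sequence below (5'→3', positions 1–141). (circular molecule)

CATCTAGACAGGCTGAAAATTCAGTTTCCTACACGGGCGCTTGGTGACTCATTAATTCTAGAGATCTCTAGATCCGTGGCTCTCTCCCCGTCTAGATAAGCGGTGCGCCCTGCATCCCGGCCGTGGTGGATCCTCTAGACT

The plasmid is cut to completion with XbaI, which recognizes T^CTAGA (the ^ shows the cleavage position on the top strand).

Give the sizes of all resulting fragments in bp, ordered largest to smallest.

XbaI sites (TCTAGA) start at positions 3, 57, 67, 91, 134.
XbaI cuts after the first base of each site, so after positions 3, 57, 67, 91, 134.
Circular molecule, 5 cuts → 5 fragments:
  4–57 → 54 bp
  58–67 → 10 bp
  68–91 → 24 bp
  92–134 → 43 bp
  135–141 then 1–3 → 7 + 3 = 10 bp
Sorted largest to smallest: 54, 43, 24, 10, 10 bp.

54, 43, 24, 10, 10 bp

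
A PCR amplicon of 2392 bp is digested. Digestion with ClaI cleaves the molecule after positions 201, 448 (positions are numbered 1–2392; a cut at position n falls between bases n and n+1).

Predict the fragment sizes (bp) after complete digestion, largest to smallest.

Linear molecule, 2 cuts → 3 fragments:
  201 − 0 = 201 bp
  448 − 201 = 247 bp
  2392 − 448 = 1944 bp
Sorted largest to smallest: 1944, 247, 201 bp.

1944, 247, 201 bp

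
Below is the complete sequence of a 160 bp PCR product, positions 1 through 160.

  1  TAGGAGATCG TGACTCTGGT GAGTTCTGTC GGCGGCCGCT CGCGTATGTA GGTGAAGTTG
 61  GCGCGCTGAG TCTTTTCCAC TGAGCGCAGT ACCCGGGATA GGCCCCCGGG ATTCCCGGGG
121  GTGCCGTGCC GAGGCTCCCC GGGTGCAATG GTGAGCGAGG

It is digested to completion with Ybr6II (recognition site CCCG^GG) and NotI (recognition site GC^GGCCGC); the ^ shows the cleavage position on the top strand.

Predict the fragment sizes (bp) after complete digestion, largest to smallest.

Ybr6II sites (CCCGGG) start at positions 92, 105, 114, 138.
Ybr6II cuts after base 4 of each site, so after positions 95, 108, 117, 141.
The NotI site (GCGGCCGC) starts at position 32.
NotI cuts after base 2 of each site, so after position 33.
Combined cut positions: 33, 95, 108, 117, 141.
Linear molecule, 5 cuts → 6 fragments:
  1–33 → 33 bp
  34–95 → 62 bp
  96–108 → 13 bp
  109–117 → 9 bp
  118–141 → 24 bp
  142–160 → 19 bp
Sorted largest to smallest: 62, 33, 24, 19, 13, 9 bp.

62, 33, 24, 19, 13, 9 bp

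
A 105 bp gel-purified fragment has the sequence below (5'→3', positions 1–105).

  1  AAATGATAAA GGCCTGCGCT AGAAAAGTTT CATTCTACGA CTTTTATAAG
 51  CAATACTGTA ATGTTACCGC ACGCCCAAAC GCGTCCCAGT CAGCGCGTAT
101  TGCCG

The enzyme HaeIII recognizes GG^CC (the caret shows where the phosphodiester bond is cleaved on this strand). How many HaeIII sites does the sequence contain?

1

GGCC occurs starting at position 11.
HaeIII cuts at 1 site.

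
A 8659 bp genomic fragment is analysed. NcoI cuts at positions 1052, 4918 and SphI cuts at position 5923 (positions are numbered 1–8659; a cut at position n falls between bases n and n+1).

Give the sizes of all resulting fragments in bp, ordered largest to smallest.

Combined cut positions (sorted): 1052, 4918, 5923.
Linear molecule, 3 cuts → 4 fragments:
  1052 − 0 = 1052 bp
  4918 − 1052 = 3866 bp
  5923 − 4918 = 1005 bp
  8659 − 5923 = 2736 bp
Sorted largest to smallest: 3866, 2736, 1052, 1005 bp.

3866, 2736, 1052, 1005 bp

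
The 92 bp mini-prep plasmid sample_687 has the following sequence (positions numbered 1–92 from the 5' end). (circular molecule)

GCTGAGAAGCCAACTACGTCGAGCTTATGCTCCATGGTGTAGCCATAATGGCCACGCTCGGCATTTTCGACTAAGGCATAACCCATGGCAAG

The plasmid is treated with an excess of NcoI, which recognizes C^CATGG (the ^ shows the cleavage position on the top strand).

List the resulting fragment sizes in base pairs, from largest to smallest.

51, 41 bp

NcoI sites (CCATGG) start at positions 32, 83.
NcoI cuts after the first base of each site, so after positions 32, 83.
Circular molecule, 2 cuts → 2 fragments:
  33–83 → 51 bp
  84–92 then 1–32 → 9 + 32 = 41 bp
Sorted largest to smallest: 51, 41 bp.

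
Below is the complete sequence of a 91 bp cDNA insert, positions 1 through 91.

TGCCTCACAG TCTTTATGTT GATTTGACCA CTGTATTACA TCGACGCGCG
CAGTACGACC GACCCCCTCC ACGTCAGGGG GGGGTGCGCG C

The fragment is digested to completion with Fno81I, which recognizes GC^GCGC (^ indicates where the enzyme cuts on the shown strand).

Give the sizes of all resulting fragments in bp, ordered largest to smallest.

Fno81I sites (GCGCGC) start at positions 46, 86.
Fno81I cuts after base 2 of each site, so after positions 47, 87.
Linear molecule, 2 cuts → 3 fragments:
  1–47 → 47 bp
  48–87 → 40 bp
  88–91 → 4 bp
Sorted largest to smallest: 47, 40, 4 bp.

47, 40, 4 bp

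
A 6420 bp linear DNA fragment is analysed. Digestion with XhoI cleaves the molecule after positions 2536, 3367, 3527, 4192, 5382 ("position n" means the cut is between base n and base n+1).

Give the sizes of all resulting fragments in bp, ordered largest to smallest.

2536, 1190, 1038, 831, 665, 160 bp

Linear molecule, 5 cuts → 6 fragments:
  2536 − 0 = 2536 bp
  3367 − 2536 = 831 bp
  3527 − 3367 = 160 bp
  4192 − 3527 = 665 bp
  5382 − 4192 = 1190 bp
  6420 − 5382 = 1038 bp
Sorted largest to smallest: 2536, 1190, 1038, 831, 665, 160 bp.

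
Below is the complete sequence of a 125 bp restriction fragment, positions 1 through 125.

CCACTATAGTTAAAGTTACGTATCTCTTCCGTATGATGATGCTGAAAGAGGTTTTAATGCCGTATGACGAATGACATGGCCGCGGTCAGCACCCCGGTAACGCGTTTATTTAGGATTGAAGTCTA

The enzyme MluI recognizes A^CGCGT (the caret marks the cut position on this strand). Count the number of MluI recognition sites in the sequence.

1

ACGCGT occurs starting at position 100.
MluI cuts at 1 site.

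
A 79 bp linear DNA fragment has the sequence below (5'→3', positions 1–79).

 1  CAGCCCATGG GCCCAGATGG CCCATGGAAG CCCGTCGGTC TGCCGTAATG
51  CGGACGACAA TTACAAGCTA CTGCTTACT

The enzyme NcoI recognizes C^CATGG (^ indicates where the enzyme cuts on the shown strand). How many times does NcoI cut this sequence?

2

CCATGG occurs starting at positions 5, 22.
NcoI cuts at 2 sites.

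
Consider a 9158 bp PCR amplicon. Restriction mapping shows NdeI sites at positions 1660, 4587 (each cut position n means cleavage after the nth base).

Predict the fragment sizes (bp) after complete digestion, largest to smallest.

Linear molecule, 2 cuts → 3 fragments:
  1660 − 0 = 1660 bp
  4587 − 1660 = 2927 bp
  9158 − 4587 = 4571 bp
Sorted largest to smallest: 4571, 2927, 1660 bp.

4571, 2927, 1660 bp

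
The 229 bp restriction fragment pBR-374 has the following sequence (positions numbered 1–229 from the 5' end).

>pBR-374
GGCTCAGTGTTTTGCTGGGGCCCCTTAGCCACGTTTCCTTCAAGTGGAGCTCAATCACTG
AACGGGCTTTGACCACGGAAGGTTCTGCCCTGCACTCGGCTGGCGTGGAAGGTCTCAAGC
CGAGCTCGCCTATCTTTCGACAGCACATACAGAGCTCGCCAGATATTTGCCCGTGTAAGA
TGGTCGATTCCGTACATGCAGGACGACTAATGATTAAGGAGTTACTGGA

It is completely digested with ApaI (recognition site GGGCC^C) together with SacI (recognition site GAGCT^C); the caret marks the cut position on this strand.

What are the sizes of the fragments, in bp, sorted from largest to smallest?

The ApaI site (GGGCCC) starts at position 18.
ApaI cuts after base 5 of each site (before the last base), so after position 22.
SacI sites (GAGCTC) start at positions 47, 122, 152.
SacI cuts after base 5 of each site (before the last base), so after positions 51, 126, 156.
Combined cut positions: 22, 51, 126, 156.
Linear molecule, 4 cuts → 5 fragments:
  1–22 → 22 bp
  23–51 → 29 bp
  52–126 → 75 bp
  127–156 → 30 bp
  157–229 → 73 bp
Sorted largest to smallest: 75, 73, 30, 29, 22 bp.

75, 73, 30, 29, 22 bp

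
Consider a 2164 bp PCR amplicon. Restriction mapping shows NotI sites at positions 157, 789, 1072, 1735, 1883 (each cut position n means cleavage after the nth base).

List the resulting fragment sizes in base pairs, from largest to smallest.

Linear molecule, 5 cuts → 6 fragments:
  157 − 0 = 157 bp
  789 − 157 = 632 bp
  1072 − 789 = 283 bp
  1735 − 1072 = 663 bp
  1883 − 1735 = 148 bp
  2164 − 1883 = 281 bp
Sorted largest to smallest: 663, 632, 283, 281, 157, 148 bp.

663, 632, 283, 281, 157, 148 bp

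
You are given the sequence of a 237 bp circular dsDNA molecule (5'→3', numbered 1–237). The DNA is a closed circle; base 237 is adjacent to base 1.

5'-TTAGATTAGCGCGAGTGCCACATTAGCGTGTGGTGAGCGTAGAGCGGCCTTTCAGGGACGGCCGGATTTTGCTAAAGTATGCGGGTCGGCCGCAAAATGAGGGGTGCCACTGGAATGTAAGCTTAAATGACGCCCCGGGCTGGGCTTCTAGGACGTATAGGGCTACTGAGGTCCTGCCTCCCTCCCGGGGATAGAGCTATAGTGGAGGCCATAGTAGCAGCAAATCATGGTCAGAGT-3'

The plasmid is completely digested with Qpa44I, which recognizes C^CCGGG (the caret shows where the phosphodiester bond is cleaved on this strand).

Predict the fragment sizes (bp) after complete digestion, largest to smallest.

Qpa44I sites (CCCGGG) start at positions 134, 184.
Qpa44I cuts after the first base of each site, so after positions 134, 184.
Circular molecule, 2 cuts → 2 fragments:
  135–184 → 50 bp
  185–237 then 1–134 → 53 + 134 = 187 bp
Sorted largest to smallest: 187, 50 bp.

187, 50 bp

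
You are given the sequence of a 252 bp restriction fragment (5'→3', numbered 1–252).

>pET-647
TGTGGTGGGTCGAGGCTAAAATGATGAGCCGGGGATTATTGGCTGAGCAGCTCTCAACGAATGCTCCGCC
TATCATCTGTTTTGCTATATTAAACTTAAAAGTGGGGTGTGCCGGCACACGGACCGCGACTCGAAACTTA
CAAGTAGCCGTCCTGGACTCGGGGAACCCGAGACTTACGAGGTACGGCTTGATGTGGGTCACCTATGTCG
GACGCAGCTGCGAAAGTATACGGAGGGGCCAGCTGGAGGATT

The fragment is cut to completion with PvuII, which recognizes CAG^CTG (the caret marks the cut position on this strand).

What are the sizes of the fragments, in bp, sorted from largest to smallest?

PvuII sites (CAGCTG) start at positions 215, 240.
PvuII cuts after base 3 of each site, so after positions 217, 242.
Linear molecule, 2 cuts → 3 fragments:
  1–217 → 217 bp
  218–242 → 25 bp
  243–252 → 10 bp
Sorted largest to smallest: 217, 25, 10 bp.

217, 25, 10 bp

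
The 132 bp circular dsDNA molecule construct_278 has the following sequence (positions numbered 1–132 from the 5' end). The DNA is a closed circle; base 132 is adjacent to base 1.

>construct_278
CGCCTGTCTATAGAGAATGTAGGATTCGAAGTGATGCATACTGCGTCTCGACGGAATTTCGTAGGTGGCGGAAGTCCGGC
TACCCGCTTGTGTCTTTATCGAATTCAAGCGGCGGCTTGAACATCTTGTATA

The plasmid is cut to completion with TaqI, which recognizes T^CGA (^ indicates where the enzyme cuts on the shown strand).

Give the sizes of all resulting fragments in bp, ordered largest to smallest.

TaqI sites (TCGA) start at positions 26, 48, 99.
TaqI cuts after the first base of each site, so after positions 26, 48, 99.
Circular molecule, 3 cuts → 3 fragments:
  27–48 → 22 bp
  49–99 → 51 bp
  100–132 then 1–26 → 33 + 26 = 59 bp
Sorted largest to smallest: 59, 51, 22 bp.

59, 51, 22 bp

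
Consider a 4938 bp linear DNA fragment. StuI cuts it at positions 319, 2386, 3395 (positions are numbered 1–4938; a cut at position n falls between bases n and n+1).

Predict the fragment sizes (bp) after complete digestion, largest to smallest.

2067, 1543, 1009, 319 bp

Linear molecule, 3 cuts → 4 fragments:
  319 − 0 = 319 bp
  2386 − 319 = 2067 bp
  3395 − 2386 = 1009 bp
  4938 − 3395 = 1543 bp
Sorted largest to smallest: 2067, 1543, 1009, 319 bp.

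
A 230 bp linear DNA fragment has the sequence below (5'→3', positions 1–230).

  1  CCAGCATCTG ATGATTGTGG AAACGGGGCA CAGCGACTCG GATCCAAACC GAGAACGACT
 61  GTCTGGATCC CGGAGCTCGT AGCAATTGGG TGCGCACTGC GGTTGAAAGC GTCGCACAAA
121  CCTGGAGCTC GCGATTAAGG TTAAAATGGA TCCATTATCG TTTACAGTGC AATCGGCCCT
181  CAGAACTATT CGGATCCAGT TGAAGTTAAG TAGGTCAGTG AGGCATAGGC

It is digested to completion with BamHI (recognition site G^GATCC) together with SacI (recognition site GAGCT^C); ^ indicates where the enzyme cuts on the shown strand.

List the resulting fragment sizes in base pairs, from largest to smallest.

52, 44, 40, 38, 25, 19, 12 bp

BamHI sites (GGATCC) start at positions 40, 65, 148, 192.
BamHI cuts after the first base of each site, so after positions 40, 65, 148, 192.
SacI sites (GAGCTC) start at positions 73, 125.
SacI cuts after base 5 of each site (before the last base), so after positions 77, 129.
Combined cut positions: 40, 65, 77, 129, 148, 192.
Linear molecule, 6 cuts → 7 fragments:
  1–40 → 40 bp
  41–65 → 25 bp
  66–77 → 12 bp
  78–129 → 52 bp
  130–148 → 19 bp
  149–192 → 44 bp
  193–230 → 38 bp
Sorted largest to smallest: 52, 44, 40, 38, 25, 19, 12 bp.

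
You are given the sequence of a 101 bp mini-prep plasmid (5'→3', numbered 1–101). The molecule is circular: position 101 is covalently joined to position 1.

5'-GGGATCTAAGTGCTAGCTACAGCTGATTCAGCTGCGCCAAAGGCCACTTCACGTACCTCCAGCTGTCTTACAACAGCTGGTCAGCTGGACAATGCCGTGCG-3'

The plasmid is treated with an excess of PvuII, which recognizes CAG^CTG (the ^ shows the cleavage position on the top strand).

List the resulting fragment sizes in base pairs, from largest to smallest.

PvuII sites (CAGCTG) start at positions 20, 29, 60, 74, 82.
PvuII cuts after base 3 of each site, so after positions 22, 31, 62, 76, 84.
Circular molecule, 5 cuts → 5 fragments:
  23–31 → 9 bp
  32–62 → 31 bp
  63–76 → 14 bp
  77–84 → 8 bp
  85–101 then 1–22 → 17 + 22 = 39 bp
Sorted largest to smallest: 39, 31, 14, 9, 8 bp.

39, 31, 14, 9, 8 bp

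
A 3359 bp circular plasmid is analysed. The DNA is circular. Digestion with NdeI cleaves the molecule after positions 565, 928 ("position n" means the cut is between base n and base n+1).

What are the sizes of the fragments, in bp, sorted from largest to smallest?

2996, 363 bp

Circular molecule, 2 cuts → 2 fragments:
  928 − 565 = 363 bp
  wrap: 3359 − 928 + 565 = 2996 bp
Sorted largest to smallest: 2996, 363 bp.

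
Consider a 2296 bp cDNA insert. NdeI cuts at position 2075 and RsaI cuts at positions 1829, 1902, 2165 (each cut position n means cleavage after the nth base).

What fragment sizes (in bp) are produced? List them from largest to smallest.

Combined cut positions (sorted): 1829, 1902, 2075, 2165.
Linear molecule, 4 cuts → 5 fragments:
  1829 − 0 = 1829 bp
  1902 − 1829 = 73 bp
  2075 − 1902 = 173 bp
  2165 − 2075 = 90 bp
  2296 − 2165 = 131 bp
Sorted largest to smallest: 1829, 173, 131, 90, 73 bp.

1829, 173, 131, 90, 73 bp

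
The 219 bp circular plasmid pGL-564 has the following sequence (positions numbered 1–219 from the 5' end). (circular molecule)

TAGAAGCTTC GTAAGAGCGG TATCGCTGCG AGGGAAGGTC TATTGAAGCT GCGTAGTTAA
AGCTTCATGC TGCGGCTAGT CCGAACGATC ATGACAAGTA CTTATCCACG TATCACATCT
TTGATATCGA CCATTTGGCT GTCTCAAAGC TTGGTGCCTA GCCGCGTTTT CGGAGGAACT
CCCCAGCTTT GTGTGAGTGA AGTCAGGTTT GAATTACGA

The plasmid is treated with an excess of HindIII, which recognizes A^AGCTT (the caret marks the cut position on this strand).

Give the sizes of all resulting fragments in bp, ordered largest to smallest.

87, 76, 56 bp

HindIII sites (AAGCTT) start at positions 4, 60, 147.
HindIII cuts after the first base of each site, so after positions 4, 60, 147.
Circular molecule, 3 cuts → 3 fragments:
  5–60 → 56 bp
  61–147 → 87 bp
  148–219 then 1–4 → 72 + 4 = 76 bp
Sorted largest to smallest: 87, 76, 56 bp.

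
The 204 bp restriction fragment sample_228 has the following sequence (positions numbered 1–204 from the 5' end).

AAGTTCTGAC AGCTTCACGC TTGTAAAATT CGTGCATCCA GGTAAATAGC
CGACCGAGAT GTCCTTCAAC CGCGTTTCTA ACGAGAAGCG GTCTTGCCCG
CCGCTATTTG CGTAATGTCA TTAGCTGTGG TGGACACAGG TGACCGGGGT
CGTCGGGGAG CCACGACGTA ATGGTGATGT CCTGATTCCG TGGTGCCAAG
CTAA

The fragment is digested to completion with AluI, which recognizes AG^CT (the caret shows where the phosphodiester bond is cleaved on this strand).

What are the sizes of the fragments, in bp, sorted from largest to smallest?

AluI sites (AGCT) start at positions 11, 123, 199.
AluI cuts after base 2 of each site, so after positions 12, 124, 200.
Linear molecule, 3 cuts → 4 fragments:
  1–12 → 12 bp
  13–124 → 112 bp
  125–200 → 76 bp
  201–204 → 4 bp
Sorted largest to smallest: 112, 76, 12, 4 bp.

112, 76, 12, 4 bp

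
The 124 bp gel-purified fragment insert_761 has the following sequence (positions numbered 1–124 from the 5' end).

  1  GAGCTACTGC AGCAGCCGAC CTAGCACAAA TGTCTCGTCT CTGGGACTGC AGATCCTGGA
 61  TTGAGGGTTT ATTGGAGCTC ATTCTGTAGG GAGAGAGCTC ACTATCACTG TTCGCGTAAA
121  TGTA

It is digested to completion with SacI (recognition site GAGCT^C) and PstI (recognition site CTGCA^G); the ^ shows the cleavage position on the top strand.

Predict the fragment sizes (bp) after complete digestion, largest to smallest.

40, 28, 25, 20, 11 bp

SacI sites (GAGCTC) start at positions 75, 95.
SacI cuts after base 5 of each site (before the last base), so after positions 79, 99.
PstI sites (CTGCAG) start at positions 7, 47.
PstI cuts after base 5 of each site (before the last base), so after positions 11, 51.
Combined cut positions: 11, 51, 79, 99.
Linear molecule, 4 cuts → 5 fragments:
  1–11 → 11 bp
  12–51 → 40 bp
  52–79 → 28 bp
  80–99 → 20 bp
  100–124 → 25 bp
Sorted largest to smallest: 40, 28, 25, 20, 11 bp.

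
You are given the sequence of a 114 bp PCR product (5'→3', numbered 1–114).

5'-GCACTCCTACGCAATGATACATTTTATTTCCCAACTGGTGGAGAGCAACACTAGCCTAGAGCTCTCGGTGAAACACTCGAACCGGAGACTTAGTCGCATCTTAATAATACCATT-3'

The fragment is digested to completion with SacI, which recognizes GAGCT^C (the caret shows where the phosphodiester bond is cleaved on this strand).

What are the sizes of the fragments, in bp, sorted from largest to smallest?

The SacI site (GAGCTC) starts at position 59.
SacI cuts after base 5 of each site (before the last base), so after position 63.
Linear molecule, 1 cut → 2 fragments:
  1–63 → 63 bp
  64–114 → 51 bp
Sorted largest to smallest: 63, 51 bp.

63, 51 bp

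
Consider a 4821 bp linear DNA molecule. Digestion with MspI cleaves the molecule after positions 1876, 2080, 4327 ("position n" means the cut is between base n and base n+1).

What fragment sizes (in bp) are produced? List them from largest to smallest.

Linear molecule, 3 cuts → 4 fragments:
  1876 − 0 = 1876 bp
  2080 − 1876 = 204 bp
  4327 − 2080 = 2247 bp
  4821 − 4327 = 494 bp
Sorted largest to smallest: 2247, 1876, 494, 204 bp.

2247, 1876, 494, 204 bp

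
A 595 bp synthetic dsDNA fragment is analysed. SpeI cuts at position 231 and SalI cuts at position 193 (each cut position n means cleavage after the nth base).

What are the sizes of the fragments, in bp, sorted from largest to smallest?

364, 193, 38 bp

Combined cut positions (sorted): 193, 231.
Linear molecule, 2 cuts → 3 fragments:
  193 − 0 = 193 bp
  231 − 193 = 38 bp
  595 − 231 = 364 bp
Sorted largest to smallest: 364, 193, 38 bp.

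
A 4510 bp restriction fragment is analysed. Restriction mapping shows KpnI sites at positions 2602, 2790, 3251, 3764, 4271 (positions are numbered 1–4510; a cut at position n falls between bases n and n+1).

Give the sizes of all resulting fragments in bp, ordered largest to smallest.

2602, 513, 507, 461, 239, 188 bp

Linear molecule, 5 cuts → 6 fragments:
  2602 − 0 = 2602 bp
  2790 − 2602 = 188 bp
  3251 − 2790 = 461 bp
  3764 − 3251 = 513 bp
  4271 − 3764 = 507 bp
  4510 − 4271 = 239 bp
Sorted largest to smallest: 2602, 513, 507, 461, 239, 188 bp.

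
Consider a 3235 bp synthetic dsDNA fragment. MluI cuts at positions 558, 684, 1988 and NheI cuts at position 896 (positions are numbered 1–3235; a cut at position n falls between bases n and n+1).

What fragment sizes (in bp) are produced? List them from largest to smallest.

1247, 1092, 558, 212, 126 bp

Combined cut positions (sorted): 558, 684, 896, 1988.
Linear molecule, 4 cuts → 5 fragments:
  558 − 0 = 558 bp
  684 − 558 = 126 bp
  896 − 684 = 212 bp
  1988 − 896 = 1092 bp
  3235 − 1988 = 1247 bp
Sorted largest to smallest: 1247, 1092, 558, 212, 126 bp.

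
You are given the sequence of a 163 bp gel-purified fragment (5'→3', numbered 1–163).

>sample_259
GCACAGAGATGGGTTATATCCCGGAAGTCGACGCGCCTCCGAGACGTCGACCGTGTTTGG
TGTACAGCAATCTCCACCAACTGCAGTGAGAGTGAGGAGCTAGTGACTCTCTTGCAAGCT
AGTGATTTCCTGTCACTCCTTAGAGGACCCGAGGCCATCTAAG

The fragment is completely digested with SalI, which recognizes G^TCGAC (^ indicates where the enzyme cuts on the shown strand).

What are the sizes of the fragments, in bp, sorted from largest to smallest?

SalI sites (GTCGAC) start at positions 27, 46.
SalI cuts after the first base of each site, so after positions 27, 46.
Linear molecule, 2 cuts → 3 fragments:
  1–27 → 27 bp
  28–46 → 19 bp
  47–163 → 117 bp
Sorted largest to smallest: 117, 27, 19 bp.

117, 27, 19 bp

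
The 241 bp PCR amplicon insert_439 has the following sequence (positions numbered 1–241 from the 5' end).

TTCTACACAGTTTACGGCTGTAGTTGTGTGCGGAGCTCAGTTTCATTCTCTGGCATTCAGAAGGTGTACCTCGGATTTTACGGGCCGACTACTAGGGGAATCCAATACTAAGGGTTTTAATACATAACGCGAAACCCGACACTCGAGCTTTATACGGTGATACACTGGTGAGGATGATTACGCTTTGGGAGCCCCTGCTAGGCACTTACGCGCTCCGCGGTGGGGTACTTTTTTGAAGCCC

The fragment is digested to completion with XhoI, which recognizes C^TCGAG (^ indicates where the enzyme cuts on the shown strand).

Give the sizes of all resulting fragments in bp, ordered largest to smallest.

The XhoI site (CTCGAG) starts at position 142.
XhoI cuts after the first base of each site, so after position 142.
Linear molecule, 1 cut → 2 fragments:
  1–142 → 142 bp
  143–241 → 99 bp
Sorted largest to smallest: 142, 99 bp.

142, 99 bp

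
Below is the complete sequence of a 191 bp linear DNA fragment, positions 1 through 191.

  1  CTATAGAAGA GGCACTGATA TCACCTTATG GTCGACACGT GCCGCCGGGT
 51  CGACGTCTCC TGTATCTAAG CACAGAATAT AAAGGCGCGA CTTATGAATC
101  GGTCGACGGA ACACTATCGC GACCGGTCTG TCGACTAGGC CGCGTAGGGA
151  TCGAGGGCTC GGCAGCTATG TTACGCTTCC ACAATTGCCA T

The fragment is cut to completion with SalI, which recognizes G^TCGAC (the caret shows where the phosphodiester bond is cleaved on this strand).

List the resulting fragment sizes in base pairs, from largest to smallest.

SalI sites (GTCGAC) start at positions 31, 49, 102, 130.
SalI cuts after the first base of each site, so after positions 31, 49, 102, 130.
Linear molecule, 4 cuts → 5 fragments:
  1–31 → 31 bp
  32–49 → 18 bp
  50–102 → 53 bp
  103–130 → 28 bp
  131–191 → 61 bp
Sorted largest to smallest: 61, 53, 31, 28, 18 bp.

61, 53, 31, 28, 18 bp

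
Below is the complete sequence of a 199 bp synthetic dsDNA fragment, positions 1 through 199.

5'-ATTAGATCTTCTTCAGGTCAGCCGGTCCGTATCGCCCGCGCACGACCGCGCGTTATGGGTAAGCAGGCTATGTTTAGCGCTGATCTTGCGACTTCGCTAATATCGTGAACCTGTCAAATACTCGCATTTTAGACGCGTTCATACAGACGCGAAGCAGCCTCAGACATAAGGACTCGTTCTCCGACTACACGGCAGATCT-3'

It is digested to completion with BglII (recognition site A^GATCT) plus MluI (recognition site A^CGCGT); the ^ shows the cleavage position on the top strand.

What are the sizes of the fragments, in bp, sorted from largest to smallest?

129, 61, 5, 4 bp

BglII sites (AGATCT) start at positions 4, 194.
BglII cuts after the first base of each site, so after positions 4, 194.
The MluI site (ACGCGT) starts at position 133.
MluI cuts after the first base of each site, so after position 133.
Combined cut positions: 4, 133, 194.
Linear molecule, 3 cuts → 4 fragments:
  1–4 → 4 bp
  5–133 → 129 bp
  134–194 → 61 bp
  195–199 → 5 bp
Sorted largest to smallest: 129, 61, 5, 4 bp.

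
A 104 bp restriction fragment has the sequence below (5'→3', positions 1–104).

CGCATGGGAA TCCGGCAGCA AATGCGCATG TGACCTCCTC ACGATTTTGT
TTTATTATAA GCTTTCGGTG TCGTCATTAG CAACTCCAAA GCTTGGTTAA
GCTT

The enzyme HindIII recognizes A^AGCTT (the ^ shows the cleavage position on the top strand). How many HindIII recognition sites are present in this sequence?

3

AAGCTT occurs starting at positions 59, 89, 99.
HindIII cuts at 3 sites.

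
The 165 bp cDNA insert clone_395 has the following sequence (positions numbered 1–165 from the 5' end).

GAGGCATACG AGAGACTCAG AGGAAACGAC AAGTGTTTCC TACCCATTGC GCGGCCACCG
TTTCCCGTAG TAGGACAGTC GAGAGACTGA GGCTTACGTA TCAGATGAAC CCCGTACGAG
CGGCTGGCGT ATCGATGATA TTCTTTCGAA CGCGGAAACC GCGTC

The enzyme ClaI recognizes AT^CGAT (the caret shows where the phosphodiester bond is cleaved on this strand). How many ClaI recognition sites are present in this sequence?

ATCGAT occurs starting at position 131.
ClaI cuts at 1 site.

1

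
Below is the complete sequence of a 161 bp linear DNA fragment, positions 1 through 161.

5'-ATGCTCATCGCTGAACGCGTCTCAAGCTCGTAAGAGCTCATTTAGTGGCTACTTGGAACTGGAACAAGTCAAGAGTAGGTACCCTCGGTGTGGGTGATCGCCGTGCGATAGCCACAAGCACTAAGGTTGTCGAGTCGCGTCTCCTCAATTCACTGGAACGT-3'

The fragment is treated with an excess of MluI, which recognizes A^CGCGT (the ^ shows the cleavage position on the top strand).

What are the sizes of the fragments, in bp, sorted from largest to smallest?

146, 15 bp

The MluI site (ACGCGT) starts at position 15.
MluI cuts after the first base of each site, so after position 15.
Linear molecule, 1 cut → 2 fragments:
  1–15 → 15 bp
  16–161 → 146 bp
Sorted largest to smallest: 146, 15 bp.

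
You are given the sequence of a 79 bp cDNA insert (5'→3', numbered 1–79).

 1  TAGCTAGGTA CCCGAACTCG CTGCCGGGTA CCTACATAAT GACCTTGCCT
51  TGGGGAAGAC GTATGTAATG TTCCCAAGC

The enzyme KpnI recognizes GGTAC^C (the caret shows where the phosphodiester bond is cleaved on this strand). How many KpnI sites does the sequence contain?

GGTACC occurs starting at positions 7, 27.
KpnI cuts at 2 sites.

2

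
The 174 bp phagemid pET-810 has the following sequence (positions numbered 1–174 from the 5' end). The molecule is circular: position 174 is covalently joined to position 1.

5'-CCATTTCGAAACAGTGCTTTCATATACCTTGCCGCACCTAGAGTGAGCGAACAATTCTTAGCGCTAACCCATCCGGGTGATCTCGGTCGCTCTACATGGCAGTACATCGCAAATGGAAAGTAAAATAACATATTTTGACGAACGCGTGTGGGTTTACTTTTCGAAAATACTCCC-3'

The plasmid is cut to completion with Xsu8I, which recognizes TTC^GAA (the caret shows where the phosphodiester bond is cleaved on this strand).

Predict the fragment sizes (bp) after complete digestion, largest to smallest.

155, 19 bp

Xsu8I sites (TTCGAA) start at positions 5, 160.
Xsu8I cuts after base 3 of each site, so after positions 7, 162.
Circular molecule, 2 cuts → 2 fragments:
  8–162 → 155 bp
  163–174 then 1–7 → 12 + 7 = 19 bp
Sorted largest to smallest: 155, 19 bp.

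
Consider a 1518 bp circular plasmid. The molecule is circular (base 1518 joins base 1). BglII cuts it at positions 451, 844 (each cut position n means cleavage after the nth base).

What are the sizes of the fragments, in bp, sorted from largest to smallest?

Circular molecule, 2 cuts → 2 fragments:
  844 − 451 = 393 bp
  wrap: 1518 − 844 + 451 = 1125 bp
Sorted largest to smallest: 1125, 393 bp.

1125, 393 bp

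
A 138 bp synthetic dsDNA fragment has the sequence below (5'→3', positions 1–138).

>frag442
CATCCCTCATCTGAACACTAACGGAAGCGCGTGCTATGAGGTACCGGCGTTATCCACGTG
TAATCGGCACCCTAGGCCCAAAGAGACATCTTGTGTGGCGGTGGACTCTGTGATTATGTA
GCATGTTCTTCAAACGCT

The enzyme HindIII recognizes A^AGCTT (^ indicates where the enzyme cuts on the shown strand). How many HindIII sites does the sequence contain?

No occurrence of AAGCTT is present in the sequence.
HindIII does not cut: 0 sites.

0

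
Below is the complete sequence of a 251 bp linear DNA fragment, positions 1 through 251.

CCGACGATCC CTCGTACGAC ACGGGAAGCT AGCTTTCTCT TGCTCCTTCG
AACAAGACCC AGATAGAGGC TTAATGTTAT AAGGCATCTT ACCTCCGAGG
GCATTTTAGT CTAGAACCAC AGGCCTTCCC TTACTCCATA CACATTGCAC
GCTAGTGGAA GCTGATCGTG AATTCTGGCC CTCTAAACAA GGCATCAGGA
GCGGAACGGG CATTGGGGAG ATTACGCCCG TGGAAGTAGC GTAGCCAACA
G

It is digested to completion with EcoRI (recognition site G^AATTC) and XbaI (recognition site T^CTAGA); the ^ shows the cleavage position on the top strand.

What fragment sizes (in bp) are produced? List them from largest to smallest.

110, 81, 60 bp

The EcoRI site (GAATTC) starts at position 170.
EcoRI cuts after the first base of each site, so after position 170.
The XbaI site (TCTAGA) starts at position 110.
XbaI cuts after the first base of each site, so after position 110.
Combined cut positions: 110, 170.
Linear molecule, 2 cuts → 3 fragments:
  1–110 → 110 bp
  111–170 → 60 bp
  171–251 → 81 bp
Sorted largest to smallest: 110, 81, 60 bp.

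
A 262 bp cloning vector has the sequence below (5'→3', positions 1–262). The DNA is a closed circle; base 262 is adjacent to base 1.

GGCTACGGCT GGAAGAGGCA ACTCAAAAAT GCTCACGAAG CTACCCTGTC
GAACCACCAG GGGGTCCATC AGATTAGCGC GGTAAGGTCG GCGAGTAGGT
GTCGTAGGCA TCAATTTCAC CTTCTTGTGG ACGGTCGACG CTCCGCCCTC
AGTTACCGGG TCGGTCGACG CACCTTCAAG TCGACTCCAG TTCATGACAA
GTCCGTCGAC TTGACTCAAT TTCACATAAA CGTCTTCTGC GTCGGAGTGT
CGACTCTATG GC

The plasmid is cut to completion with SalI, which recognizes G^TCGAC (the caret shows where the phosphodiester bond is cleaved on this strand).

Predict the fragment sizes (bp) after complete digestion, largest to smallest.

147, 44, 30, 25, 16 bp

SalI sites (GTCGAC) start at positions 134, 164, 180, 205, 249.
SalI cuts after the first base of each site, so after positions 134, 164, 180, 205, 249.
Circular molecule, 5 cuts → 5 fragments:
  135–164 → 30 bp
  165–180 → 16 bp
  181–205 → 25 bp
  206–249 → 44 bp
  250–262 then 1–134 → 13 + 134 = 147 bp
Sorted largest to smallest: 147, 44, 30, 25, 16 bp.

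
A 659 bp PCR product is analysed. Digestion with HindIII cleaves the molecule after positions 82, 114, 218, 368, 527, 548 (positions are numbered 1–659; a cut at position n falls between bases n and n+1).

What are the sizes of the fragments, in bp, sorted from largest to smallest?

159, 150, 111, 104, 82, 32, 21 bp

Linear molecule, 6 cuts → 7 fragments:
  82 − 0 = 82 bp
  114 − 82 = 32 bp
  218 − 114 = 104 bp
  368 − 218 = 150 bp
  527 − 368 = 159 bp
  548 − 527 = 21 bp
  659 − 548 = 111 bp
Sorted largest to smallest: 159, 150, 111, 104, 82, 32, 21 bp.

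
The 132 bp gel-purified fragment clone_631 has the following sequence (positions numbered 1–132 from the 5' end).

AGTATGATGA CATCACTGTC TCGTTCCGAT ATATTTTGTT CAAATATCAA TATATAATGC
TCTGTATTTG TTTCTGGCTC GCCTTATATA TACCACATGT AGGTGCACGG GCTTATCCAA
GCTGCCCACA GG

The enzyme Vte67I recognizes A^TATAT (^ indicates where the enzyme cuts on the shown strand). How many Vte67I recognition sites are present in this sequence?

3

ATATAT occurs starting at positions 29, 50, 86.
Vte67I cuts at 3 sites.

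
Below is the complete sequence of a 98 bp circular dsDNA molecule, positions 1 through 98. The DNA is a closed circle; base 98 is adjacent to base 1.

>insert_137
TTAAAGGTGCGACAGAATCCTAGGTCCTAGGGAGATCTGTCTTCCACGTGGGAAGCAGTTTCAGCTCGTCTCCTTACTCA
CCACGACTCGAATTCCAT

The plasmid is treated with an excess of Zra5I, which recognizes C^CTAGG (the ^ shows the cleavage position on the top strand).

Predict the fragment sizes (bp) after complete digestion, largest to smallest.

91, 7 bp

Zra5I sites (CCTAGG) start at positions 19, 26.
Zra5I cuts after the first base of each site, so after positions 19, 26.
Circular molecule, 2 cuts → 2 fragments:
  20–26 → 7 bp
  27–98 then 1–19 → 72 + 19 = 91 bp
Sorted largest to smallest: 91, 7 bp.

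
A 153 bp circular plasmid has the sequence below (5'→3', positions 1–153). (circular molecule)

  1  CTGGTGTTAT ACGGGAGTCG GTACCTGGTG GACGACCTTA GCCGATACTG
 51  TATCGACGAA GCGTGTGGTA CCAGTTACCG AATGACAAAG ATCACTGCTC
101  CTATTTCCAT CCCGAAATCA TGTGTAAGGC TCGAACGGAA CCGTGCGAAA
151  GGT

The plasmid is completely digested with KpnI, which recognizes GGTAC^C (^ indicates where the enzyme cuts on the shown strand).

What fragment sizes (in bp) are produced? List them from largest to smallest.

106, 47 bp

KpnI sites (GGTACC) start at positions 20, 67.
KpnI cuts after base 5 of each site (before the last base), so after positions 24, 71.
Circular molecule, 2 cuts → 2 fragments:
  25–71 → 47 bp
  72–153 then 1–24 → 82 + 24 = 106 bp
Sorted largest to smallest: 106, 47 bp.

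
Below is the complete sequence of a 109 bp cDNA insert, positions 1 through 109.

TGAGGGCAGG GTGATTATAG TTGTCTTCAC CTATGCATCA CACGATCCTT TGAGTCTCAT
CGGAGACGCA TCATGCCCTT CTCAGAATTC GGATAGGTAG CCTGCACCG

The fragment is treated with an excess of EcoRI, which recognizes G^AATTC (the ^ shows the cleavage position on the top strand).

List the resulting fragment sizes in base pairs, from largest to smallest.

The EcoRI site (GAATTC) starts at position 85.
EcoRI cuts after the first base of each site, so after position 85.
Linear molecule, 1 cut → 2 fragments:
  1–85 → 85 bp
  86–109 → 24 bp
Sorted largest to smallest: 85, 24 bp.

85, 24 bp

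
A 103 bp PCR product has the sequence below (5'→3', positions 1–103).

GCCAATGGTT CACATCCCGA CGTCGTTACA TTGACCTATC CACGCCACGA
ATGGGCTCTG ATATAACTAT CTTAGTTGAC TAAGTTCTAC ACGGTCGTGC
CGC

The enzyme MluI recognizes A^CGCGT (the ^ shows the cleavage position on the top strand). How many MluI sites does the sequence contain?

No occurrence of ACGCGT is present in the sequence.
MluI does not cut: 0 sites.

0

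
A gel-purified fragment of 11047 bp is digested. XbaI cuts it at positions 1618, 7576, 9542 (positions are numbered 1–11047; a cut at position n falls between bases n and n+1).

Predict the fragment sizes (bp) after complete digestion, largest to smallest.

Linear molecule, 3 cuts → 4 fragments:
  1618 − 0 = 1618 bp
  7576 − 1618 = 5958 bp
  9542 − 7576 = 1966 bp
  11047 − 9542 = 1505 bp
Sorted largest to smallest: 5958, 1966, 1618, 1505 bp.

5958, 1966, 1618, 1505 bp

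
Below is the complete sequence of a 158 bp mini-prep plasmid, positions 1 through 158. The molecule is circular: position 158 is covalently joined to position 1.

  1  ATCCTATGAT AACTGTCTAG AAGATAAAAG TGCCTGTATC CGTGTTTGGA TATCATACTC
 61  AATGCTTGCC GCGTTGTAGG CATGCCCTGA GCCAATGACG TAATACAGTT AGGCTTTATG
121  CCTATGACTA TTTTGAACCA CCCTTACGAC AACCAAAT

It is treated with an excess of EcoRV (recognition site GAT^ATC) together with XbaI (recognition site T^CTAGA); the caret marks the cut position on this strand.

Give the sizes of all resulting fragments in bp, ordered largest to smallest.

The EcoRV site (GATATC) starts at position 49.
EcoRV cuts after base 3 of each site, so after position 51.
The XbaI site (TCTAGA) starts at position 16.
XbaI cuts after the first base of each site, so after position 16.
Combined cut positions: 16, 51.
Circular molecule, 2 cuts → 2 fragments:
  17–51 → 35 bp
  52–158 then 1–16 → 107 + 16 = 123 bp
Sorted largest to smallest: 123, 35 bp.

123, 35 bp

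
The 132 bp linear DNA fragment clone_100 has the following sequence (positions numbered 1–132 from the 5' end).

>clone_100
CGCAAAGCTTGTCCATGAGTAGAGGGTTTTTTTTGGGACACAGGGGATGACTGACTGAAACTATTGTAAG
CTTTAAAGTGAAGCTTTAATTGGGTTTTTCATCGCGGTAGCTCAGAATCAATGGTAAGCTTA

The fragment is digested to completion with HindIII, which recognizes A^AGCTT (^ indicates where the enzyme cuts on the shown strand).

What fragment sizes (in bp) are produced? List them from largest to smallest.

63, 45, 13, 6, 5 bp

HindIII sites (AAGCTT) start at positions 5, 68, 81, 126.
HindIII cuts after the first base of each site, so after positions 5, 68, 81, 126.
Linear molecule, 4 cuts → 5 fragments:
  1–5 → 5 bp
  6–68 → 63 bp
  69–81 → 13 bp
  82–126 → 45 bp
  127–132 → 6 bp
Sorted largest to smallest: 63, 45, 13, 6, 5 bp.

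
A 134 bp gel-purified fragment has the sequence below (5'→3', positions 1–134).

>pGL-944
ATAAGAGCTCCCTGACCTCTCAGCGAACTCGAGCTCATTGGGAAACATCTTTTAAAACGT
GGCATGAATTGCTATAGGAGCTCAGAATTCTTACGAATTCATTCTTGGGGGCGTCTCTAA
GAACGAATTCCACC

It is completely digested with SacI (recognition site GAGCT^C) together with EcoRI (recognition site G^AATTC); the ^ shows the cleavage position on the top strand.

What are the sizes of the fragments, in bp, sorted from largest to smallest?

47, 30, 26, 10, 9, 9, 3 bp

SacI sites (GAGCTC) start at positions 5, 31, 78.
SacI cuts after base 5 of each site (before the last base), so after positions 9, 35, 82.
EcoRI sites (GAATTC) start at positions 85, 95, 125.
EcoRI cuts after the first base of each site, so after positions 85, 95, 125.
Combined cut positions: 9, 35, 82, 85, 95, 125.
Linear molecule, 6 cuts → 7 fragments:
  1–9 → 9 bp
  10–35 → 26 bp
  36–82 → 47 bp
  83–85 → 3 bp
  86–95 → 10 bp
  96–125 → 30 bp
  126–134 → 9 bp
Sorted largest to smallest: 47, 30, 26, 10, 9, 9, 3 bp.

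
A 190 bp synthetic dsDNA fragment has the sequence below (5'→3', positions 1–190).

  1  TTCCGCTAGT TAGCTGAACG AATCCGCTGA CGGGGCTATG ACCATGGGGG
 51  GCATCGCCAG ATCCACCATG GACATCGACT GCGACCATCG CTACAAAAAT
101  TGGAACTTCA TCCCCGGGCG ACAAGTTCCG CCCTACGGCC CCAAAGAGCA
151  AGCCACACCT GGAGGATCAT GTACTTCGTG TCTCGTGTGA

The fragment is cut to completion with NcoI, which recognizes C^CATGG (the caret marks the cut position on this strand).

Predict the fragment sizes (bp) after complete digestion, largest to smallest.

124, 42, 24 bp

NcoI sites (CCATGG) start at positions 42, 66.
NcoI cuts after the first base of each site, so after positions 42, 66.
Linear molecule, 2 cuts → 3 fragments:
  1–42 → 42 bp
  43–66 → 24 bp
  67–190 → 124 bp
Sorted largest to smallest: 124, 42, 24 bp.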